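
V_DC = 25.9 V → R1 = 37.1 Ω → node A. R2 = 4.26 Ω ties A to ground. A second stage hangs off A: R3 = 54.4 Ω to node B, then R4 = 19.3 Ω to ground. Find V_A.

Node A sees R2 in parallel with the series input of stage 2, R3 + R4 = 73.70 Ω.
R2 ‖ (R3+R4) = 4.027 Ω.
First divider: V_A = V_DC · 4.027/(37.1 + 4.027) = 2.536 V.

V_A ≈ 2.54 V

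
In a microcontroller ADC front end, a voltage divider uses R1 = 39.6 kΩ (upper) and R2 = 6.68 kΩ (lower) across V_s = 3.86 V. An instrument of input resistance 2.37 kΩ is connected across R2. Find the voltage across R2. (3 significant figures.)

First combine the lower leg with the load: R2 ‖ R_L = 1.749 kΩ.
Voltage divider with the loaded lower leg: V_out = 3.86 × 1.749/(39.6 + 1.749) = 3.86 × 0.04231 = 0.1633 V.

V_out ≈ 0.163 V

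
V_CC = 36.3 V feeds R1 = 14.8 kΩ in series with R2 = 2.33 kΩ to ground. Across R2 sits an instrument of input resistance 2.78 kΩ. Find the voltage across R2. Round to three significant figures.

R2 ‖ R_L = (2.33 × 2.78)/(2.33 + 2.78) = 1.268 kΩ.
Then V_out = V_CC · R2'/(R1 + R2') = 36.3 × 1.268/16.07 = 2.864 V.

V_out ≈ 2.86 V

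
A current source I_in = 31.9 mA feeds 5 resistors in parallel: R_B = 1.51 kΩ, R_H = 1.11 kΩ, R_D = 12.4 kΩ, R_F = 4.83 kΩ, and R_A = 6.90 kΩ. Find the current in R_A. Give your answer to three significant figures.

I ≈ 2.32 mA

Conductances: ΣG = 1/1.51 + 1/1.11 + 1/12.4 + 1/4.83 + 1/6.90 = 1.996 (1/kΩ).
By the current-divider rule, I = I_in · G_k/ΣG = 31.9 × 0.07262 = 2.316 mA.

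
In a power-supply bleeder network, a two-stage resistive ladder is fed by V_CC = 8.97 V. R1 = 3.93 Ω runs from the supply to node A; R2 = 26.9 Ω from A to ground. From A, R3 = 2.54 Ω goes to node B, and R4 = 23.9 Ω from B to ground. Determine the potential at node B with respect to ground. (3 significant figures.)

Node A sees R2 in parallel with the series input of stage 2, R3 + R4 = 26.44 Ω.
R2 ‖ (R3+R4) = 13.33 Ω.
So V_A = 8.97 × 0.7724 = 6.928 V.
V_B = V_A × 0.9039 = 6.263 V.

V_B ≈ 6.26 V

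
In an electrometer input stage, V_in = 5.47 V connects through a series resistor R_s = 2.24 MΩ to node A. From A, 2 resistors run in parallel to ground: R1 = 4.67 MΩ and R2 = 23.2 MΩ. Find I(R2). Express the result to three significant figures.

I ≈ 0.150 µA

Parallel bank: R_p = 1/(1/4.67 + 1/23.2) = 3.887 MΩ.
V_A = 5.47 × 3.887/6.127 = 3.470 V.
Branch current I = V_A/R2 = 3.470/23.2 = 0.1496 µA.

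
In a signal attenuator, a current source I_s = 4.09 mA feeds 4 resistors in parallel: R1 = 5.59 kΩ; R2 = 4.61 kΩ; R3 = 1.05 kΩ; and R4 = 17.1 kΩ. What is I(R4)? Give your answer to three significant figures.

Total conductance ΣG = 1/5.59 + 1/4.61 + 1/1.05 + 1/17.1 = 1.407 (units of 1/kΩ).
R4 takes the fraction G_k/ΣG = 0.05848/1.407 = 0.04157, so I = 4.09 × 0.04157 = 0.1700 mA.

I ≈ 0.170 mA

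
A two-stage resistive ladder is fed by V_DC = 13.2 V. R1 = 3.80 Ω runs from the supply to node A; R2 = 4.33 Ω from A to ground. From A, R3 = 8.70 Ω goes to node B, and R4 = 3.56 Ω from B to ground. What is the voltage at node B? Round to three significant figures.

V_B ≈ 1.75 V

The second stage (R3 + R4 = 12.26 Ω) loads node A in parallel with R2.
Effective lower resistance at A: R2 ‖ 12.26 = 3.200 Ω.
So V_A = 13.2 × 0.4571 = 6.034 V.
V_B = V_A × 0.2904 = 1.752 V.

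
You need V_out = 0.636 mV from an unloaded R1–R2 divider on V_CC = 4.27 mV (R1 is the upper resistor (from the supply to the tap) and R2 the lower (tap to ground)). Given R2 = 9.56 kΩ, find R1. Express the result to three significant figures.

R1 ≈ 54.6 kΩ

V_out/V_CC = R2/(R1+R2) = 0.1489.
So R1 = R2 · (V_CC/V_out − 1) = 9.56 × (4.27/0.636 − 1) = 9.56 × 5.714 = 54.62 kΩ.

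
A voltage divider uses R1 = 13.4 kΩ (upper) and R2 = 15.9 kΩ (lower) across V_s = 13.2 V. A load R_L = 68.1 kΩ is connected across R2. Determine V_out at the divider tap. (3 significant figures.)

V_out ≈ 6.47 V

R2 ‖ R_L = (15.9 × 68.1)/(15.9 + 68.1) = 12.89 kΩ.
Now apply the divider: V_out = 13.2 × 0.4903 = 6.472 V.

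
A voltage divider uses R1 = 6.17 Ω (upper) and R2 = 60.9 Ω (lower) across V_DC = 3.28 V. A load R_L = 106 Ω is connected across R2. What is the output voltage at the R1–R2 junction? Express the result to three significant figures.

V_out ≈ 2.83 V

R2 ‖ R_L = (60.9 × 106)/(60.9 + 106) = 38.68 Ω.
Now apply the divider: V_out = 3.28 × 0.8624 = 2.829 V.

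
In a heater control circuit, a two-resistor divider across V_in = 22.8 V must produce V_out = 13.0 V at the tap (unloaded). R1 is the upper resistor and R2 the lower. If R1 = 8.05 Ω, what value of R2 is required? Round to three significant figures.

R2 ≈ 10.7 Ω

The divider ratio is R2/(R1+R2) = 13.0/22.8 = 0.5702.
Rearranging, R2 = R1·k/(1−k) = 8.05 × 1.327 = 10.68 Ω.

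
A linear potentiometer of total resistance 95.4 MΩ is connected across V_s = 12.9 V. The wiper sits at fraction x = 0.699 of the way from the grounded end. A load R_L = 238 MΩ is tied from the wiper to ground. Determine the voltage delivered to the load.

V_out ≈ 8.32 V

Lower segment x·R_p = 66.68 MΩ; upper segment (1−x)·R_p = 28.72 MΩ.
(x·R_p) ‖ R_L = 52.09 MΩ.
Then V_out = V_s · 52.09/(28.72 + 52.09) = 8.316 V.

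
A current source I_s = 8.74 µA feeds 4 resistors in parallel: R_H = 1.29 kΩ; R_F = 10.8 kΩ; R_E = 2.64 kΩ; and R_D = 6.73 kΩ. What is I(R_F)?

I ≈ 0.580 µA

Conductances: ΣG = 1/1.29 + 1/10.8 + 1/2.64 + 1/6.73 = 1.395 (1/kΩ).
Current divider: I(R_F) = I_s · G_k/ΣG = 8.74 × (0.09259/1.395) = 8.74 × 0.06637 = 0.5800 µA.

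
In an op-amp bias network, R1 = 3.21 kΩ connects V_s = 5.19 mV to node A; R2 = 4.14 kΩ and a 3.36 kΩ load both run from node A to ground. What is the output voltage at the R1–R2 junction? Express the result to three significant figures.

R2 ‖ R_L = (4.14 × 3.36)/(4.14 + 3.36) = 1.855 kΩ.
Then V_out = V_s · R2'/(R1 + R2') = 5.19 × 1.855/5.065 = 1.901 mV.
(Unloaded it would be 2.92 mV; the load pulls it down.)

V_out ≈ 1.90 mV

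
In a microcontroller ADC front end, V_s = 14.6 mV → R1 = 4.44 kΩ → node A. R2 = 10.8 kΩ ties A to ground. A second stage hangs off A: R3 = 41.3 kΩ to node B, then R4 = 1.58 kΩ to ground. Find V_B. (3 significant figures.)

Looking into the second stage from A: R3 + R4 = 42.88 kΩ appears in parallel with R2.
Effective lower resistance at A: R2 ‖ 42.88 = 8.627 kΩ.
First divider: V_A = V_s · 8.627/(4.44 + 8.627) = 9.639 mV.
Then the unloaded second divider: V_B = V_A × R4/(R3+R4) = 9.639 × 0.03685 = 0.3552 mV.

V_B ≈ 0.355 mV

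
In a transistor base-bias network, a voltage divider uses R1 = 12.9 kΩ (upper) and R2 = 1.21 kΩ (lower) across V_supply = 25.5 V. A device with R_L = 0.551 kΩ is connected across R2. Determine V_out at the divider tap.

The load sits in parallel with R2, giving an effective lower resistance R2' = R2·R_L/(R2+R_L) = 0.3786 kΩ.
Voltage divider with the loaded lower leg: V_out = 25.5 × 0.3786/(12.9 + 0.3786) = 25.5 × 0.02851 = 0.7271 V.

V_out ≈ 0.727 V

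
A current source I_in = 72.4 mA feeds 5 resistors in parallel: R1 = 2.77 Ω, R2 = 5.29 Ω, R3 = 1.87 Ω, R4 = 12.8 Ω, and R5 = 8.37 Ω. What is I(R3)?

I ≈ 30.2 mA

Total conductance ΣG = 1/2.77 + 1/5.29 + 1/1.87 + 1/12.8 + 1/8.37 = 1.282 (units of 1/Ω).
R3 takes the fraction G_k/ΣG = 0.5348/1.282 = 0.4170, so I = 72.4 × 0.4170 = 30.19 mA.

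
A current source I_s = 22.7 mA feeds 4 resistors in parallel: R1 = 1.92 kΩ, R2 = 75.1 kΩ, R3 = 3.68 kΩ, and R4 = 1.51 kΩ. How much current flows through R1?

Conductances: ΣG = 1/1.92 + 1/75.1 + 1/3.68 + 1/1.51 = 1.468 (1/kΩ).
By the current-divider rule, I = I_s · G_k/ΣG = 22.7 × 0.3548 = 8.053 mA.

I ≈ 8.05 mA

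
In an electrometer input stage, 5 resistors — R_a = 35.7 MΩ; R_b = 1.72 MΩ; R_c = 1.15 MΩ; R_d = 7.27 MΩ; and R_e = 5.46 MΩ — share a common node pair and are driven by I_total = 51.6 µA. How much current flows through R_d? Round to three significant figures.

I ≈ 3.94 µA

Total conductance ΣG = 1/35.7 + 1/1.72 + 1/1.15 + 1/7.27 + 1/5.46 = 1.800 (units of 1/MΩ).
By the current-divider rule, I = I_total · G_k/ΣG = 51.6 × 0.07643 = 3.944 µA.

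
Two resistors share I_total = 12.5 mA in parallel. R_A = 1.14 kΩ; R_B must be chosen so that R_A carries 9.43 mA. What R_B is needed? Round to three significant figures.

Two-branch current divider: I_A = I_total · R_B/(R_A + R_B).
With f = 0.7544, R_B = R_A · f/(1−f) = 1.14 × 3.072 = 3.502 kΩ.

R_B ≈ 3.50 kΩ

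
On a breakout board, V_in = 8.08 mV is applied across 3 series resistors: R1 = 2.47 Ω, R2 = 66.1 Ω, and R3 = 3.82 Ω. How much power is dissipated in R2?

P ≈ 0.824 µW

ΣR = 72.39 Ω → I = 8.08/72.39 = 0.1116 mA.
P = I²R = 0.01246 × 66.1 = 0.8235 µW.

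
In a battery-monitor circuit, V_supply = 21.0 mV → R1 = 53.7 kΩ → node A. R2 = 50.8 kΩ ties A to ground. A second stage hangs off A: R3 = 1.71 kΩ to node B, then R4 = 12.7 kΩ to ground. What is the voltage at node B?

V_B ≈ 3.20 mV

Node A sees R2 in parallel with the series input of stage 2, R3 + R4 = 14.41 kΩ.
Effective lower resistance at A: R2 ‖ 14.41 = 11.23 kΩ.
V_A = 21.0 × 11.23/(53.7 + 11.23) = 3.631 mV.
V_B = V_A × 0.8813 = 3.200 mV.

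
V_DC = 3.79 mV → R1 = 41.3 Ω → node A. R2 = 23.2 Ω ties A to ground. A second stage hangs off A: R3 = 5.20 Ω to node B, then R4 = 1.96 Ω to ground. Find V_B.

V_B ≈ 0.121 mV

The second stage (R3 + R4 = 7.160 Ω) loads node A in parallel with R2.
R2 ‖ (R3+R4) = 5.471 Ω.
First divider: V_A = V_DC · 5.471/(41.3 + 5.471) = 0.4434 mV.
Stage 2 is unloaded, so V_B = V_A · R4/(R3+R4) = 0.4434 × 1.96/7.160 = 0.1214 mV.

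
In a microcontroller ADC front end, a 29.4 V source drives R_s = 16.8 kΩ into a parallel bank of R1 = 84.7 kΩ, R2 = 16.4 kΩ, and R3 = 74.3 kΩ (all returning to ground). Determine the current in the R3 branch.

Parallel bank: R_p = 1/(1/84.7 + 1/16.4 + 1/74.3) = 11.60 kΩ.
V_A = 29.4 × 11.60/28.40 = 12.01 V.
I(R3) = V_A / R3 = 12.01/74.3 = 0.1616 mA.

I ≈ 0.162 mA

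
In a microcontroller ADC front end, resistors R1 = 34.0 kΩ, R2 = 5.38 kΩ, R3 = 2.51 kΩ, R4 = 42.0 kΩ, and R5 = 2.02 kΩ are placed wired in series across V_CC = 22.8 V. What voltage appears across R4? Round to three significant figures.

V ≈ 11.1 V

ΣR = 34.0 + 5.38 + 2.51 + 42.0 + 2.02 = 85.91 kΩ.
Voltage divider: V = V_CC · (42.00 / 85.91) = 22.8 × 0.4889 = 11.15 V.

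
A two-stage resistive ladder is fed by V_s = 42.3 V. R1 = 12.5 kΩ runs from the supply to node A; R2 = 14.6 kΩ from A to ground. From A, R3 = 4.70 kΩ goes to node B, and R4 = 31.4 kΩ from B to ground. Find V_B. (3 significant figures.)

Looking into the second stage from A: R3 + R4 = 36.10 kΩ appears in parallel with R2.
Effective lower resistance at A: R2 ‖ 36.10 = 10.40 kΩ.
So V_A = 42.3 × 0.4540 = 19.21 V.
Then the unloaded second divider: V_B = V_A × R4/(R3+R4) = 19.21 × 0.8698 = 16.71 V.

V_B ≈ 16.7 V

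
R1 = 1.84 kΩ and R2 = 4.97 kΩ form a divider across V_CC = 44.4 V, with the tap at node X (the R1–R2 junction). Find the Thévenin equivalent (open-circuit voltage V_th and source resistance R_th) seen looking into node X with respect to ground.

With X open, the divider is unloaded: V_th = 44.4 × 4.97/6.810 = 32.40 V.
With V_CC suppressed (replaced by a short), R_th = R1 ‖ R2 = (1.840 × 4.97)/(1.840 + 4.97) = 1.343 kΩ.

V_th ≈ 32.4 V, R_th ≈ 1.34 kΩ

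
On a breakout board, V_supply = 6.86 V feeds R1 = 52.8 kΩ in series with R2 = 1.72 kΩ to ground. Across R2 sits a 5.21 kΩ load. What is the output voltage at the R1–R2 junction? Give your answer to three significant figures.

First combine the lower leg with the load: R2 ‖ R_L = 1.293 kΩ.
Now apply the divider: V_out = 6.86 × 0.02391 = 0.1640 V.

V_out ≈ 0.164 V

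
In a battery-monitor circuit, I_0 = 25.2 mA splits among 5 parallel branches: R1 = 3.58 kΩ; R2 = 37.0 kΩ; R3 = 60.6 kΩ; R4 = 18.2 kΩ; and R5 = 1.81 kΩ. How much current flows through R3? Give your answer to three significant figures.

Conductances: ΣG = 1/3.58 + 1/37.0 + 1/60.6 + 1/18.2 + 1/1.81 = 0.9303 (1/kΩ).
By the current-divider rule, I = I_0 · G_k/ΣG = 25.2 × 0.01774 = 0.4470 mA.

I ≈ 0.447 mA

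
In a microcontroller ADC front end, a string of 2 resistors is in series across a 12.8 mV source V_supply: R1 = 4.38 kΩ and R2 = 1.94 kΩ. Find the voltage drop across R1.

V ≈ 8.87 mV

Total series resistance ΣR = 4.38 + 1.94 = 6.320 kΩ.
By the voltage-divider rule, V = 12.8 × 4.380/6.320 = 8.871 mV.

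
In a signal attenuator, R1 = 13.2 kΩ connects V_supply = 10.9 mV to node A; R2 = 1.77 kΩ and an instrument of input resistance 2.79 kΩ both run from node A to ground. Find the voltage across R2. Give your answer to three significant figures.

The load sits in parallel with R2, giving an effective lower resistance R2' = R2·R_L/(R2+R_L) = 1.083 kΩ.
Then V_out = V_supply · R2'/(R1 + R2') = 10.9 × 1.083/14.28 = 0.8265 mV.

V_out ≈ 0.826 mV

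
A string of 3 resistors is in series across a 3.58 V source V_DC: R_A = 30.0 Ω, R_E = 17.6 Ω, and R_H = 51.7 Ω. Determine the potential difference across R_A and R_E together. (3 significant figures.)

V ≈ 1.72 V

ΣR = 30.0 + 17.6 + 51.7 = 99.30 Ω.
R_{R_A..R_E} = 30.0 + 17.6 = 47.60 Ω.
V = V_DC · R/ΣR = 3.58 × 0.4794 = 1.716 V.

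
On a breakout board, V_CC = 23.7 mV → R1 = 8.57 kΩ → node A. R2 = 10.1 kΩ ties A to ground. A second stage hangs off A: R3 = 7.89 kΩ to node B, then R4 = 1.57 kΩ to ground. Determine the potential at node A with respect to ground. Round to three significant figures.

V_A ≈ 8.60 mV

The second stage (R3 + R4 = 9.460 kΩ) loads node A in parallel with R2.
R2 ‖ (R3+R4) = 4.885 kΩ.
V_A = 23.7 × 4.885/(8.57 + 4.885) = 8.604 mV.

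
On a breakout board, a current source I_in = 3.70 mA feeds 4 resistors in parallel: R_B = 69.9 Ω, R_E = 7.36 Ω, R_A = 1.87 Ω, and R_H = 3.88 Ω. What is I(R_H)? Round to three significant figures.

Total conductance ΣG = 1/69.9 + 1/7.36 + 1/1.87 + 1/3.88 = 0.9427 (units of 1/Ω).
By the current-divider rule, I = I_in · G_k/ΣG = 3.70 × 0.2734 = 1.012 mA.

I ≈ 1.01 mA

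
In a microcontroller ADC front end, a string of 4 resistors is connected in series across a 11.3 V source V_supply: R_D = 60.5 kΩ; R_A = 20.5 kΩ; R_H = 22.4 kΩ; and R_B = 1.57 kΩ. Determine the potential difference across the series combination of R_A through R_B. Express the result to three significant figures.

ΣR = 60.5 + 20.5 + 22.4 + 1.57 = 105.0 kΩ.
R_{R_A..R_B} = 20.5 + 22.4 + 1.57 = 44.47 kΩ.
By the voltage-divider rule, V = 11.3 × 44.47/105.0 = 4.787 V.

V ≈ 4.79 V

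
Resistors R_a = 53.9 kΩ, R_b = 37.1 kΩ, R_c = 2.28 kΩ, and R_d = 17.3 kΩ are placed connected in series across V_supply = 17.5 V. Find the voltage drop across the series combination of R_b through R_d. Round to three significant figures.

V ≈ 8.97 V

Series total: ΣR = 53.9 + 37.1 + 2.28 + 17.3 = 110.6 kΩ.
R_{R_b..R_d} = 37.1 + 2.28 + 17.3 = 56.68 kΩ.
V = V_supply · R/ΣR = 17.5 × 0.5126 = 8.970 V.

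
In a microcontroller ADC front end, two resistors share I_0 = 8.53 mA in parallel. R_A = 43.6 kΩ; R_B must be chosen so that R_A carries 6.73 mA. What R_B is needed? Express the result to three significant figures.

The fraction through R_A equals R_B/(R_A+R_B).
With f = 0.7890, R_B = R_A · f/(1−f) = 43.6 × 3.739 = 163.0 kΩ.

R_B ≈ 163 kΩ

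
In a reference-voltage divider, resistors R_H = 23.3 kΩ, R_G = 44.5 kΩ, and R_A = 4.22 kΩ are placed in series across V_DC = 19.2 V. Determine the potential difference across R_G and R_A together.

V ≈ 13.0 V

Total series resistance ΣR = 23.3 + 44.5 + 4.22 = 72.02 kΩ.
R_{R_G..R_A} = 44.5 + 4.22 = 48.72 kΩ.
Voltage divider: V = V_DC · (48.72 / 72.02) = 19.2 × 0.6765 = 12.99 V.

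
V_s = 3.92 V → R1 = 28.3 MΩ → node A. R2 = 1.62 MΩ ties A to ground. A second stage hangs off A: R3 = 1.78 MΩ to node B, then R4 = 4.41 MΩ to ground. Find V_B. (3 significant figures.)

V_B ≈ 0.121 V

The second stage (R3 + R4 = 6.190 MΩ) loads node A in parallel with R2.
R2 ‖ (R3+R4) = 1.284 MΩ.
First divider: V_A = V_s · 1.284/(28.3 + 1.284) = 0.1701 V.
V_B = V_A × 0.7124 = 0.1212 V.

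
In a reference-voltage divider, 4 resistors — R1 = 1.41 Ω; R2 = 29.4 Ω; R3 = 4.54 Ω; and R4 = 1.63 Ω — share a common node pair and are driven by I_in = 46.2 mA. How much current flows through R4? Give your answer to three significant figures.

I ≈ 18.0 mA

Total conductance ΣG = 1/1.41 + 1/29.4 + 1/4.54 + 1/1.63 = 1.577 (units of 1/Ω).
By the current-divider rule, I = I_in · G_k/ΣG = 46.2 × 0.3890 = 17.97 mA.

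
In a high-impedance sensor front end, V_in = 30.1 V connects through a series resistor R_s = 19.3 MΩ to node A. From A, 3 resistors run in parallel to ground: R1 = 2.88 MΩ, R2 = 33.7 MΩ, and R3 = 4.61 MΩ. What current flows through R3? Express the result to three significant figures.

I ≈ 0.524 µA

Combine the parallel branches: R_p = (1/2.88 + 1/33.7 + 1/4.61)⁻¹ = 1.684 MΩ.
V_A = 30.1 × 1.684/20.98 = 2.416 V.
I(R3) = V_A / R3 = 2.416/4.61 = 0.5240 µA.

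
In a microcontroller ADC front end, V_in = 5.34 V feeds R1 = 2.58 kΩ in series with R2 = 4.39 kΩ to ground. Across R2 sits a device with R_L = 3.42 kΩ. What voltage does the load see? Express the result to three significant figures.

First combine the lower leg with the load: R2 ‖ R_L = 1.922 kΩ.
Then V_out = V_in · R2'/(R1 + R2') = 5.34 × 1.922/4.502 = 2.280 V.
(Unloaded it would be 3.36 V; the load pulls it down.)

V_out ≈ 2.28 V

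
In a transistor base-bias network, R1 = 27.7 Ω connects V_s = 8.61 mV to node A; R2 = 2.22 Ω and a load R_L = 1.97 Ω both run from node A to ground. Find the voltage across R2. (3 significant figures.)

The load sits in parallel with R2, giving an effective lower resistance R2' = R2·R_L/(R2+R_L) = 1.044 Ω.
Now apply the divider: V_out = 8.61 × 0.03631 = 0.3127 mV.

V_out ≈ 0.313 mV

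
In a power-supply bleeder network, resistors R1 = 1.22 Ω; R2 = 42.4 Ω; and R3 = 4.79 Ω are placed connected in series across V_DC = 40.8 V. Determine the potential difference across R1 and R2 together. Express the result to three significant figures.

Series total: ΣR = 1.22 + 42.4 + 4.79 = 48.41 Ω.
R_{R1..R2} = 1.22 + 42.4 = 43.62 Ω.
V = V_DC · R/ΣR = 40.8 × 0.9011 = 36.76 V.

V ≈ 36.8 V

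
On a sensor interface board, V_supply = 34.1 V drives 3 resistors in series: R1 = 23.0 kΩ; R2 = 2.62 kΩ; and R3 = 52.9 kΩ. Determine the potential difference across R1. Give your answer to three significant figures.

V ≈ 9.99 V

Total series resistance ΣR = 23.0 + 2.62 + 52.9 = 78.52 kΩ.
Voltage divider: V = V_supply · (23.00 / 78.52) = 34.1 × 0.2929 = 9.989 V.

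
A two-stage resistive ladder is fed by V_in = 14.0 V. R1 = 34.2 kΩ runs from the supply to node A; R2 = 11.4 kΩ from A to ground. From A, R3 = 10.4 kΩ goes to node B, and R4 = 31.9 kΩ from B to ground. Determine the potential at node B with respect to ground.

Looking into the second stage from A: R3 + R4 = 42.30 kΩ appears in parallel with R2.
R2 ‖ (R3+R4) = 8.980 kΩ.
First divider: V_A = V_in · 8.980/(34.2 + 8.980) = 2.912 V.
Then the unloaded second divider: V_B = V_A × R4/(R3+R4) = 2.912 × 0.7541 = 2.196 V.

V_B ≈ 2.20 V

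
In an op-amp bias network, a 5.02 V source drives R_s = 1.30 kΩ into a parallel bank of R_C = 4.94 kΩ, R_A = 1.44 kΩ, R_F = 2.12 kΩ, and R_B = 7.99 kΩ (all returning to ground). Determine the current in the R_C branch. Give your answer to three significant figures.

Combine the parallel branches: R_p = (1/4.94 + 1/1.44 + 1/2.12 + 1/7.99)⁻¹ = 0.6695 kΩ.
V_A by voltage divider: V_A = 5.02 × 0.6695/(1.30 + 0.6695) = 1.706 V.
I(R_C) = V_A / R_C = 1.706/4.94 = 0.3454 mA.

I ≈ 0.345 mA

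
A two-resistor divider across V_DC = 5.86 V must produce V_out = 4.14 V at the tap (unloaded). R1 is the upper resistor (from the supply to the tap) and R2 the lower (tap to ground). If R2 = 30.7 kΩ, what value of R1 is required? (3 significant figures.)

R1 ≈ 12.8 kΩ

The divider ratio is R2/(R1+R2) = 4.14/5.86 = 0.7065.
So R1 = R2 · (V_DC/V_out − 1) = 30.7 × (5.86/4.14 − 1) = 30.7 × 0.4155 = 12.75 kΩ.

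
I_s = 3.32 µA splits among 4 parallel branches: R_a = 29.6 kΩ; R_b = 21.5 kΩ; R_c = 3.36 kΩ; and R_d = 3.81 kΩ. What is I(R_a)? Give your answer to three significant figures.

I ≈ 0.175 µA

ΣG = 1/29.6 + 1/21.5 + 1/3.36 + 1/3.81 = 0.6404.
By the current-divider rule, I = I_s · G_k/ΣG = 3.32 × 0.05276 = 0.1751 µA.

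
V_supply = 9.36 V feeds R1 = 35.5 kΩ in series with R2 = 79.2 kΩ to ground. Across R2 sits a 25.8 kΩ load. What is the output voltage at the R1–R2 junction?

The load sits in parallel with R2, giving an effective lower resistance R2' = R2·R_L/(R2+R_L) = 19.46 kΩ.
Now apply the divider: V_out = 9.36 × 0.3541 = 3.314 V.

V_out ≈ 3.31 V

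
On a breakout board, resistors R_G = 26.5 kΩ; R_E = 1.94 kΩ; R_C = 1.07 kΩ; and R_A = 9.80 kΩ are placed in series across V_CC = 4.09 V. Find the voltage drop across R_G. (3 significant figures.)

Series total: ΣR = 26.5 + 1.94 + 1.07 + 9.80 = 39.31 kΩ.
By the voltage-divider rule, V = 4.09 × 26.50/39.31 = 2.757 V.

V ≈ 2.76 V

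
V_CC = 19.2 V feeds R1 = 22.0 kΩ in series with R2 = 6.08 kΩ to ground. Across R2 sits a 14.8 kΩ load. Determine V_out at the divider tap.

V_out ≈ 3.15 V

First combine the lower leg with the load: R2 ‖ R_L = 4.310 kΩ.
Now apply the divider: V_out = 19.2 × 0.1638 = 3.145 V.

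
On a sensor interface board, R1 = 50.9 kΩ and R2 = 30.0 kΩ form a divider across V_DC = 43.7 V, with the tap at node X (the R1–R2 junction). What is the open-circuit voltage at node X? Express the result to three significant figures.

V_th is the unloaded tap voltage: V_DC · R2/(R1+R2) = 43.7 × 0.3708 = 16.21 V.

V_th ≈ 16.2 V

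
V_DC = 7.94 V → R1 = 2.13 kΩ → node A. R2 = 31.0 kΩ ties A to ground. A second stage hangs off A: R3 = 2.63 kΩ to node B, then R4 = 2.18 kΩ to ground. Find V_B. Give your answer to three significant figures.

Node A sees R2 in parallel with the series input of stage 2, R3 + R4 = 4.810 kΩ.
R2 ‖ (R3+R4) = 4.164 kΩ.
So V_A = 7.94 × 0.6616 = 5.253 V.
V_B = V_A × 0.4532 = 2.381 V.

V_B ≈ 2.38 V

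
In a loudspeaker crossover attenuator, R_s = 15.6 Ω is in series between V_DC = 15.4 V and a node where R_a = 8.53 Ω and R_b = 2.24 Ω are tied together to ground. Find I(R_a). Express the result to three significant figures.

I ≈ 0.184 A

Parallel bank: R_p = 1/(1/8.53 + 1/2.24) = 1.774 Ω.
Node voltage V_A = V_DC · R_p/(R_s + R_p) = 15.4 × 0.1021 = 1.573 V.
Branch current I = V_A/R_a = 1.573/8.53 = 0.1844 A.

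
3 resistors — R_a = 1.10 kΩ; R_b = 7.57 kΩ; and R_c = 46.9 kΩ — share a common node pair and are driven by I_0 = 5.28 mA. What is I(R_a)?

I ≈ 4.52 mA

ΣG = 1/1.10 + 1/7.57 + 1/46.9 = 1.063.
R_a takes the fraction G_k/ΣG = 0.9091/1.063 = 0.8556, so I = 5.28 × 0.8556 = 4.518 mA.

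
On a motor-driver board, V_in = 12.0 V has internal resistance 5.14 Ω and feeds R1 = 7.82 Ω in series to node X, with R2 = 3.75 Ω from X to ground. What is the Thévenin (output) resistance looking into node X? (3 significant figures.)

R1' = 5.14 + 7.82 = 12.96 Ω (source resistance + R1).
Looking into X with the source shorted: R_th = R1'·R2/(R1'+R2) = 12.96 × 3.75/16.71 = 2.908 Ω.

R_th ≈ 2.91 Ω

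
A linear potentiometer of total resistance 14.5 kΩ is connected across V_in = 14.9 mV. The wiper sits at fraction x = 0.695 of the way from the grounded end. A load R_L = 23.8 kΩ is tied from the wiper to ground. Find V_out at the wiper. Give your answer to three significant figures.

Lower segment x·R_p = 10.08 kΩ; upper segment (1−x)·R_p = 4.423 kΩ.
(x·R_p) ‖ R_L = 7.080 kΩ.
Then V_out = V_in · 7.080/(4.423 + 7.080) = 9.171 mV.
(Unloaded: V_out = x·V_in = 10.4 mV.)

V_out ≈ 9.17 mV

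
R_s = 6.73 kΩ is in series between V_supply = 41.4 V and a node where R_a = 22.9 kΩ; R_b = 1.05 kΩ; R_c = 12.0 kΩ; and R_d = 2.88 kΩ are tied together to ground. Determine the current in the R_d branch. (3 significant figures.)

Equivalent of the parallel group: R_p = 0.7010 kΩ.
V_A = 41.4 × 0.7010/7.431 = 3.905 V.
I(R_d) = V_A / R_d = 3.905/2.88 = 1.356 mA.

I ≈ 1.36 mA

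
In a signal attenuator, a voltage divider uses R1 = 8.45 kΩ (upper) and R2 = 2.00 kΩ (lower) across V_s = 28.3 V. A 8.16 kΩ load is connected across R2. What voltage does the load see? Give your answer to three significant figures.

The load sits in parallel with R2, giving an effective lower resistance R2' = R2·R_L/(R2+R_L) = 1.606 kΩ.
Now apply the divider: V_out = 28.3 × 0.1597 = 4.520 V.

V_out ≈ 4.52 V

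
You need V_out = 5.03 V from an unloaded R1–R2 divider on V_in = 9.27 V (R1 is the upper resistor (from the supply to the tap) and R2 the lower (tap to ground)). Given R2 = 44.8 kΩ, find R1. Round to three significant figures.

The divider ratio is R2/(R1+R2) = 5.03/9.27 = 0.5426.
R1 = R2·(1/k − 1) = 44.8 × 0.8429 = 37.76 kΩ.

R1 ≈ 37.8 kΩ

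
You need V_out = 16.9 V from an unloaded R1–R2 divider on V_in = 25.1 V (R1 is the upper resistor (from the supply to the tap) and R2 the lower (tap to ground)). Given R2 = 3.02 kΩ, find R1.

Required fraction k = V_out/V_in = 0.6733.
So R1 = R2 · (V_in/V_out − 1) = 3.02 × (25.1/16.9 − 1) = 3.02 × 0.4852 = 1.465 kΩ.

R1 ≈ 1.47 kΩ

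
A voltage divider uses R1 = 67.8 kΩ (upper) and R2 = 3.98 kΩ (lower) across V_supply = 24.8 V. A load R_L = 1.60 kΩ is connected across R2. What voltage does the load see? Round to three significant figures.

The load sits in parallel with R2, giving an effective lower resistance R2' = R2·R_L/(R2+R_L) = 1.141 kΩ.
Voltage divider with the loaded lower leg: V_out = 24.8 × 1.141/(67.8 + 1.141) = 24.8 × 0.01655 = 0.4105 V.
(Unloaded it would be 1.38 V; the load pulls it down.)

V_out ≈ 0.411 V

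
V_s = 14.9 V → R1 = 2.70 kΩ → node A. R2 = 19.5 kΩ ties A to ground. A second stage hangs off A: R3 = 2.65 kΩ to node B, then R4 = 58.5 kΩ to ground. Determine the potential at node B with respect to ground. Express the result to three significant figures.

Node A sees R2 in parallel with the series input of stage 2, R3 + R4 = 61.15 kΩ.
Effective lower resistance at A: R2 ‖ 61.15 = 14.79 kΩ.
First divider: V_A = V_s · 14.79/(2.70 + 14.79) = 12.60 V.
V_B = V_A × 0.9567 = 12.05 V.

V_B ≈ 12.1 V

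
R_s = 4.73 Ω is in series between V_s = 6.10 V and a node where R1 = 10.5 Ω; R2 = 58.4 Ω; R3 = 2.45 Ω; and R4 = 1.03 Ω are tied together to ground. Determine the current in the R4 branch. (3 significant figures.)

I ≈ 0.735 A

Parallel bank: R_p = 1/(1/10.5 + 1/58.4 + 1/2.45 + 1/1.03) = 0.6705 Ω.
Node voltage V_A = V_s · R_p/(R_s + R_p) = 6.10 × 0.1242 = 0.7574 V.
Branch current I = V_A/R4 = 0.7574/1.03 = 0.7353 A.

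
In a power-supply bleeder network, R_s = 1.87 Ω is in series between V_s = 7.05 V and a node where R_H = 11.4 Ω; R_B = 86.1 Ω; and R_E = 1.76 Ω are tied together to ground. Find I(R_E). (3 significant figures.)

I ≈ 1.78 A

Equivalent of the parallel group: R_p = 1.498 Ω.
V_A by voltage divider: V_A = 7.05 × 1.498/(1.87 + 1.498) = 3.136 V.
Branch current I = V_A/R_E = 3.136/1.76 = 1.782 A.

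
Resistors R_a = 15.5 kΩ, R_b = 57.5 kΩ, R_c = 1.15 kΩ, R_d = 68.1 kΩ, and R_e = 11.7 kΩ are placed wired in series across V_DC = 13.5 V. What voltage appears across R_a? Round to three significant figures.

Total series resistance ΣR = 15.5 + 57.5 + 1.15 + 68.1 + 11.7 = 153.9 kΩ.
By the voltage-divider rule, V = 13.5 × 15.50/153.9 = 1.359 V.

V ≈ 1.36 V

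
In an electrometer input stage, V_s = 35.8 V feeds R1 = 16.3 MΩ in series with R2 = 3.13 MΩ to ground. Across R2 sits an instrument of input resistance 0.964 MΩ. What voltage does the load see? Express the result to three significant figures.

V_out ≈ 1.55 V

First combine the lower leg with the load: R2 ‖ R_L = 0.7370 MΩ.
Then V_out = V_s · R2'/(R1 + R2') = 35.8 × 0.7370/17.04 = 1.549 V.
(Unloaded it would be 5.77 V; the load pulls it down.)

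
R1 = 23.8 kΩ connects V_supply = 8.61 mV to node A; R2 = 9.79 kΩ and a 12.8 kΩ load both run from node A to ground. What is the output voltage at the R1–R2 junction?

First combine the lower leg with the load: R2 ‖ R_L = 5.547 kΩ.
Then V_out = V_supply · R2'/(R1 + R2') = 8.61 × 5.547/29.35 = 1.627 mV.

V_out ≈ 1.63 mV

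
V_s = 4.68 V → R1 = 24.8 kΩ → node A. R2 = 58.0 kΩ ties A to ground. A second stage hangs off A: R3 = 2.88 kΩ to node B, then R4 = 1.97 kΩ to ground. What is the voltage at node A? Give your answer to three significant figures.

V_A ≈ 0.715 V

Node A sees R2 in parallel with the series input of stage 2, R3 + R4 = 4.850 kΩ.
Effective lower resistance at A: R2 ‖ 4.850 = 4.476 kΩ.
First divider: V_A = V_s · 4.476/(24.8 + 4.476) = 0.7155 V.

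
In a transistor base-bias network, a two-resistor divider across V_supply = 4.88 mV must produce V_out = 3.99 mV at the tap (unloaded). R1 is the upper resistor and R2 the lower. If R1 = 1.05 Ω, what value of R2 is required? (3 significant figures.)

Required fraction k = V_out/V_supply = 0.8176.
So R2 = R1 · V_out/(V_supply − V_out) = 1.05 × 3.99/(4.88 − 3.99) = 1.05 × 4.483 = 4.707 Ω.

R2 ≈ 4.71 Ω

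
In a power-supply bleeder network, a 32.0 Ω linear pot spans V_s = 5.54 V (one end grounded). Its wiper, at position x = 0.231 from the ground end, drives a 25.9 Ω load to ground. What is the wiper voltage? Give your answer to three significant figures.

Split the track: R_lower = x·R_p = 7.392 Ω, R_upper = (1−x)·R_p = 24.61 Ω.
(x·R_p) ‖ R_L = 5.751 Ω.
Loaded-divider output: V_out = 5.54 × 0.1894 = 1.049 V.

V_out ≈ 1.05 V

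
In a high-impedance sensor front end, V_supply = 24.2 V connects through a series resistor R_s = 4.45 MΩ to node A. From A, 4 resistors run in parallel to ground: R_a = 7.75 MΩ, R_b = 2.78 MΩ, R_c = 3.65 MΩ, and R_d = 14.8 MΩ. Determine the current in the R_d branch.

Equivalent of the parallel group: R_p = 1.204 MΩ.
V_A by voltage divider: V_A = 24.2 × 1.204/(4.45 + 1.204) = 5.155 V.
Branch current I = V_A/R_d = 5.155/14.8 = 0.3483 µA.

I ≈ 0.348 µA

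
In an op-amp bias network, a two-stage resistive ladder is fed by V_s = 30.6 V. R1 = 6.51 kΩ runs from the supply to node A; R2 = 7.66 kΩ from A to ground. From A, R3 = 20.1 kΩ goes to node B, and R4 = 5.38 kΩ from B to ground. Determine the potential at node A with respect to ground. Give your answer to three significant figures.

Node A sees R2 in parallel with the series input of stage 2, R3 + R4 = 25.48 kΩ.
R2 ‖ (R3+R4) = 5.889 kΩ.
First divider: V_A = V_s · 5.889/(6.51 + 5.889) = 14.53 V.

V_A ≈ 14.5 V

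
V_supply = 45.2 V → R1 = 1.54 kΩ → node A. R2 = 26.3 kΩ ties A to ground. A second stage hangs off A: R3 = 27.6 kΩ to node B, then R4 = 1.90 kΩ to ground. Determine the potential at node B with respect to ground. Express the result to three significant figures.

V_B ≈ 2.62 V

The second stage (R3 + R4 = 29.50 kΩ) loads node A in parallel with R2.
Effective lower resistance at A: R2 ‖ 29.50 = 13.90 kΩ.
So V_A = 45.2 × 0.9003 = 40.69 V.
Stage 2 is unloaded, so V_B = V_A · R4/(R3+R4) = 40.69 × 1.90/29.50 = 2.621 V.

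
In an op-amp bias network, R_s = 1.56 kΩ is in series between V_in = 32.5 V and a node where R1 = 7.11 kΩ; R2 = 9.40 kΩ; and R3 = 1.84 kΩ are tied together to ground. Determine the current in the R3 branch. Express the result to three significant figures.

I ≈ 7.91 mA

Equivalent of the parallel group: R_p = 1.265 kΩ.
V_A by voltage divider: V_A = 32.5 × 1.265/(1.56 + 1.265) = 14.55 V.
Branch current I = V_A/R3 = 14.55/1.84 = 7.909 mA.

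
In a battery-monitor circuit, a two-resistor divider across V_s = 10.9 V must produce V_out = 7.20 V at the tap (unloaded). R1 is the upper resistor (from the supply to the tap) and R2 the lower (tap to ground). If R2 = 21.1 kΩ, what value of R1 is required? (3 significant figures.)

R1 ≈ 10.8 kΩ

Required fraction k = V_out/V_s = 0.6606.
R1 = R2·(1/k − 1) = 21.1 × 0.5139 = 10.84 kΩ.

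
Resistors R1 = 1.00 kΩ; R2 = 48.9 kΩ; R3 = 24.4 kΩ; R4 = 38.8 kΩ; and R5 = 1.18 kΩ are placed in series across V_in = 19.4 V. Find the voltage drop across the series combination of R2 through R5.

V ≈ 19.2 V

ΣR = 1.00 + 48.9 + 24.4 + 38.8 + 1.18 = 114.3 kΩ.
R_{R2..R5} = 48.9 + 24.4 + 38.8 + 1.18 = 113.3 kΩ.
Voltage divider: V = V_in · (113.3 / 114.3) = 19.4 × 0.9912 = 19.23 V.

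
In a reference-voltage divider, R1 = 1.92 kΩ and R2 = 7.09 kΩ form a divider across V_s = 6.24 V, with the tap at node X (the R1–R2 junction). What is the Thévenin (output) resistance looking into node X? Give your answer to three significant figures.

Zeroing V_s shorts the top of R1 to ground, so R_th = R1 ‖ R2 = 1.511 kΩ.

R_th ≈ 1.51 kΩ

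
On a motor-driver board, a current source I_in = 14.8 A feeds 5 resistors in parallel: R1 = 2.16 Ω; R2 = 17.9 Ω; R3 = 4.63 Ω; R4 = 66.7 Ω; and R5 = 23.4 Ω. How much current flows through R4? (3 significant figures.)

I ≈ 0.280 A

Total conductance ΣG = 1/2.16 + 1/17.9 + 1/4.63 + 1/66.7 + 1/23.4 = 0.7925 (units of 1/Ω).
Current divider: I(R4) = I_in · G_k/ΣG = 14.8 × (0.01499/0.7925) = 14.8 × 0.01892 = 0.2800 A.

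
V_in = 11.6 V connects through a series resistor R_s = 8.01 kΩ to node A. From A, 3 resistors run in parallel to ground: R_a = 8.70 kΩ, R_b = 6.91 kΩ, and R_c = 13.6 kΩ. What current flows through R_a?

I ≈ 0.363 mA

Equivalent of the parallel group: R_p = 3.001 kΩ.
V_A = 11.6 × 3.001/11.01 = 3.162 V.
Branch current I = V_A/R_a = 3.162/8.70 = 0.3634 mA.
(Check via current divider: I_total = 1.053 mA; share G_k/ΣG = 0.3450 → same result.)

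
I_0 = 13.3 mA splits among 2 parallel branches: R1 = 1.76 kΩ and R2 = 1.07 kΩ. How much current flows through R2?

I ≈ 8.27 mA

For two parallel branches, I_k = I_0 · (other R)/(sum of R).
So I = 13.3 × 1.76/2.830 = 8.271 mA.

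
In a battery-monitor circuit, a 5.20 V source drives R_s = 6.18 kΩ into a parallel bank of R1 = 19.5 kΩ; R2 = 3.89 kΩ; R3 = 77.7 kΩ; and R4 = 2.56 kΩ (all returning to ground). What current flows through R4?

Parallel bank: R_p = 1/(1/19.5 + 1/3.89 + 1/77.7 + 1/2.56) = 1.405 kΩ.
V_A by voltage divider: V_A = 5.20 × 1.405/(6.18 + 1.405) = 0.9631 V.
I(R4) = V_A / R4 = 0.9631/2.56 = 0.3762 mA.
(Equivalently: I_total = 0.6856 mA, then current-divider fraction G_k/ΣG = 0.5487.)

I ≈ 0.376 mA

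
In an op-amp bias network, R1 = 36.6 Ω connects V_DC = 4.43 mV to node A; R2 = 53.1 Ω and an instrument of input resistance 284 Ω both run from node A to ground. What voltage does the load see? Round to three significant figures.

First combine the lower leg with the load: R2 ‖ R_L = 44.74 Ω.
Now apply the divider: V_out = 4.43 × 0.5500 = 2.437 mV.

V_out ≈ 2.44 mV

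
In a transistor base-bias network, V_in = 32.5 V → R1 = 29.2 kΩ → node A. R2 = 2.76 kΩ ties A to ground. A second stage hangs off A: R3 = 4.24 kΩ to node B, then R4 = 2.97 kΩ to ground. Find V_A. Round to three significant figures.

Node A sees R2 in parallel with the series input of stage 2, R3 + R4 = 7.210 kΩ.
R2 ‖ (R3+R4) = 1.996 kΩ.
So V_A = 32.5 × 0.06398 = 2.079 V.

V_A ≈ 2.08 V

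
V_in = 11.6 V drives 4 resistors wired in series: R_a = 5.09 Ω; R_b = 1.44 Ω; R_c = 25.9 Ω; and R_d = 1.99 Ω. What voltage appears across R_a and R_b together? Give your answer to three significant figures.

Total series resistance ΣR = 5.09 + 1.44 + 25.9 + 1.99 = 34.42 Ω.
R_{R_a..R_b} = 5.09 + 1.44 = 6.530 Ω.
By the voltage-divider rule, V = 11.6 × 6.530/34.42 = 2.201 V.

V ≈ 2.20 V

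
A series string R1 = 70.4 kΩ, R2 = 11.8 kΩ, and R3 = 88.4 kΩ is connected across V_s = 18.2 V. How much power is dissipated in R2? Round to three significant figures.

P ≈ 0.134 mW

ΣR = 170.6 kΩ → I = 18.2/170.6 = 0.1067 mA.
P(R2) = I²·R2 = (0.1067)² × 11.8 = 0.1343 mW.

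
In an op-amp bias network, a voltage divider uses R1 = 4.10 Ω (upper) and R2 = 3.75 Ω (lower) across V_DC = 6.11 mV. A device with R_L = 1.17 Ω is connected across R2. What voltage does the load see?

V_out ≈ 1.09 mV

First combine the lower leg with the load: R2 ‖ R_L = 0.8918 Ω.
Now apply the divider: V_out = 6.11 × 0.1786 = 1.092 mV.
(Unloaded it would be 2.92 mV; the load pulls it down.)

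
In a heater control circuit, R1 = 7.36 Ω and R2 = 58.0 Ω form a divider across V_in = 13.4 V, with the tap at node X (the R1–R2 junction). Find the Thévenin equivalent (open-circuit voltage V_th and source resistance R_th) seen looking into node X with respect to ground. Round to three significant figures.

With X open, the divider is unloaded: V_th = 13.4 × 58.0/65.36 = 11.89 V.
With V_in suppressed (replaced by a short), R_th = R1 ‖ R2 = (7.360 × 58.0)/(7.360 + 58.0) = 6.531 Ω.

V_th ≈ 11.9 V, R_th ≈ 6.53 Ω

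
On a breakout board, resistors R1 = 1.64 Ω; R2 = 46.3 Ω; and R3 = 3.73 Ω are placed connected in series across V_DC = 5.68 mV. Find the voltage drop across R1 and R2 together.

V ≈ 5.27 mV

Series total: ΣR = 1.64 + 46.3 + 3.73 = 51.67 Ω.
R_{R1..R2} = 1.64 + 46.3 = 47.94 Ω.
Voltage divider: V = V_DC · (47.94 / 51.67) = 5.68 × 0.9278 = 5.270 mV.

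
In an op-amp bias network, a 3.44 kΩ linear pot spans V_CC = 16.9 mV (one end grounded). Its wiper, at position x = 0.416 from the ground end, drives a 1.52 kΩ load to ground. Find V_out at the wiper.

Lower segment x·R_p = 1.431 kΩ; upper segment (1−x)·R_p = 2.009 kΩ.
Lower segment in parallel with the load: 1.431 ‖ 1.52 = 0.7371 kΩ.
Then V_out = V_CC · 0.7371/(2.009 + 0.7371) = 4.536 mV.
(Unloaded: V_out = x·V_CC = 7.03 mV.)

V_out ≈ 4.54 mV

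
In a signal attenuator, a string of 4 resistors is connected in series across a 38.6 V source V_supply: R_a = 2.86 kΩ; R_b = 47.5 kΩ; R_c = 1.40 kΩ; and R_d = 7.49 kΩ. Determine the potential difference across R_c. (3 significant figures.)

V ≈ 0.912 V

ΣR = 2.86 + 47.5 + 1.40 + 7.49 = 59.25 kΩ.
By the voltage-divider rule, V = 38.6 × 1.400/59.25 = 0.9121 V.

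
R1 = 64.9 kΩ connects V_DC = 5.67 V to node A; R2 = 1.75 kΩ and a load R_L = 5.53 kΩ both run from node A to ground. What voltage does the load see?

First combine the lower leg with the load: R2 ‖ R_L = 1.329 kΩ.
Voltage divider with the loaded lower leg: V_out = 5.67 × 1.329/(64.9 + 1.329) = 5.67 × 0.02007 = 0.1138 V.
(Unloaded it would be 0.149 V; the load pulls it down.)

V_out ≈ 0.114 V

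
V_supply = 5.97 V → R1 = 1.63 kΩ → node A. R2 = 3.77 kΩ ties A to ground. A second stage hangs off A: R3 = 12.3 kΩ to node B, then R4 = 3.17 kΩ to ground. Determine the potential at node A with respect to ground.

The second stage (R3 + R4 = 15.47 kΩ) loads node A in parallel with R2.
R2 ‖ (R3+R4) = 3.031 kΩ.
So V_A = 5.97 × 0.6503 = 3.882 V.

V_A ≈ 3.88 V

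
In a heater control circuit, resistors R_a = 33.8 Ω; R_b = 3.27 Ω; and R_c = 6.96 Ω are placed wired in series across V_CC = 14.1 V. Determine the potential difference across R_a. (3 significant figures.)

V ≈ 10.8 V

Series total: ΣR = 33.8 + 3.27 + 6.96 = 44.03 Ω.
By the voltage-divider rule, V = 14.1 × 33.80/44.03 = 10.82 V.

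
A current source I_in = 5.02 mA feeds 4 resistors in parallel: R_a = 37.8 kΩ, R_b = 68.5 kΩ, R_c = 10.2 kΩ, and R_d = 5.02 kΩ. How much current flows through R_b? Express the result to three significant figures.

Conductances: ΣG = 1/37.8 + 1/68.5 + 1/10.2 + 1/5.02 = 0.3383 (1/kΩ).
R_b takes the fraction G_k/ΣG = 0.01460/0.3383 = 0.04315, so I = 5.02 × 0.04315 = 0.2166 mA.

I ≈ 0.217 mA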